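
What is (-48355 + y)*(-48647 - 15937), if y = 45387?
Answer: 191685312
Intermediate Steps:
(-48355 + y)*(-48647 - 15937) = (-48355 + 45387)*(-48647 - 15937) = -2968*(-64584) = 191685312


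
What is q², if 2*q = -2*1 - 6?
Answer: 16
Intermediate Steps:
q = -4 (q = (-2*1 - 6)/2 = (-2 - 6)/2 = (½)*(-8) = -4)
q² = (-4)² = 16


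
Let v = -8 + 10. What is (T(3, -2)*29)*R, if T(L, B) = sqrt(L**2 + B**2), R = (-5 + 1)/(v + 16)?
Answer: -58*sqrt(13)/9 ≈ -23.236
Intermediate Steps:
v = 2
R = -2/9 (R = (-5 + 1)/(2 + 16) = -4/18 = -4*1/18 = -2/9 ≈ -0.22222)
T(L, B) = sqrt(B**2 + L**2)
(T(3, -2)*29)*R = (sqrt((-2)**2 + 3**2)*29)*(-2/9) = (sqrt(4 + 9)*29)*(-2/9) = (sqrt(13)*29)*(-2/9) = (29*sqrt(13))*(-2/9) = -58*sqrt(13)/9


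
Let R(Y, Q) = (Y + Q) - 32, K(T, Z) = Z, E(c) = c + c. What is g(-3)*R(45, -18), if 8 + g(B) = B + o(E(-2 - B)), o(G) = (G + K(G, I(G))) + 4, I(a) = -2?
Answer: 35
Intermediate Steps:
E(c) = 2*c
o(G) = 2 + G (o(G) = (G - 2) + 4 = (-2 + G) + 4 = 2 + G)
R(Y, Q) = -32 + Q + Y (R(Y, Q) = (Q + Y) - 32 = -32 + Q + Y)
g(B) = -10 - B (g(B) = -8 + (B + (2 + 2*(-2 - B))) = -8 + (B + (2 + (-4 - 2*B))) = -8 + (B + (-2 - 2*B)) = -8 + (-2 - B) = -10 - B)
g(-3)*R(45, -18) = (-10 - 1*(-3))*(-32 - 18 + 45) = (-10 + 3)*(-5) = -7*(-5) = 35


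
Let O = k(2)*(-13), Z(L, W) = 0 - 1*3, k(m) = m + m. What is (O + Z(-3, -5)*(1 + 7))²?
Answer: 5776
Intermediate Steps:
k(m) = 2*m
Z(L, W) = -3 (Z(L, W) = 0 - 3 = -3)
O = -52 (O = (2*2)*(-13) = 4*(-13) = -52)
(O + Z(-3, -5)*(1 + 7))² = (-52 - 3*(1 + 7))² = (-52 - 3*8)² = (-52 - 24)² = (-76)² = 5776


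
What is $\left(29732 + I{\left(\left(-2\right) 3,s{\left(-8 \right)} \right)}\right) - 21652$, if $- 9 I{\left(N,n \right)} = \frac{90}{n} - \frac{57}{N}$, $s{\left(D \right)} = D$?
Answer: $\frac{290887}{36} \approx 8080.2$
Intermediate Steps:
$I{\left(N,n \right)} = - \frac{10}{n} + \frac{19}{3 N}$ ($I{\left(N,n \right)} = - \frac{\frac{90}{n} - \frac{57}{N}}{9} = - \frac{- \frac{57}{N} + \frac{90}{n}}{9} = - \frac{10}{n} + \frac{19}{3 N}$)
$\left(29732 + I{\left(\left(-2\right) 3,s{\left(-8 \right)} \right)}\right) - 21652 = \left(29732 + \left(- \frac{10}{-8} + \frac{19}{3 \left(\left(-2\right) 3\right)}\right)\right) - 21652 = \left(29732 + \left(\left(-10\right) \left(- \frac{1}{8}\right) + \frac{19}{3 \left(-6\right)}\right)\right) - 21652 = \left(29732 + \left(\frac{5}{4} + \frac{19}{3} \left(- \frac{1}{6}\right)\right)\right) - 21652 = \left(29732 + \left(\frac{5}{4} - \frac{19}{18}\right)\right) - 21652 = \left(29732 + \frac{7}{36}\right) - 21652 = \frac{1070359}{36} - 21652 = \frac{290887}{36}$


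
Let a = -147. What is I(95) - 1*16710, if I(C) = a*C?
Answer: -30675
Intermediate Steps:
I(C) = -147*C
I(95) - 1*16710 = -147*95 - 1*16710 = -13965 - 16710 = -30675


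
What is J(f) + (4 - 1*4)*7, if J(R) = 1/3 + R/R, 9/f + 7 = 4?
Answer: 4/3 ≈ 1.3333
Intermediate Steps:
f = -3 (f = 9/(-7 + 4) = 9/(-3) = 9*(-1/3) = -3)
J(R) = 4/3 (J(R) = 1*(1/3) + 1 = 1/3 + 1 = 4/3)
J(f) + (4 - 1*4)*7 = 4/3 + (4 - 1*4)*7 = 4/3 + (4 - 4)*7 = 4/3 + 0*7 = 4/3 + 0 = 4/3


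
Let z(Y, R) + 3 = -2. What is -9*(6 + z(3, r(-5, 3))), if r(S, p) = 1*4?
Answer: -9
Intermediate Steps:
r(S, p) = 4
z(Y, R) = -5 (z(Y, R) = -3 - 2 = -5)
-9*(6 + z(3, r(-5, 3))) = -9*(6 - 5) = -9*1 = -9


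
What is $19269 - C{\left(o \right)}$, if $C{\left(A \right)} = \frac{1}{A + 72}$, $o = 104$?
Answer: $\frac{3391343}{176} \approx 19269.0$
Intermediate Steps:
$C{\left(A \right)} = \frac{1}{72 + A}$
$19269 - C{\left(o \right)} = 19269 - \frac{1}{72 + 104} = 19269 - \frac{1}{176} = \frac{3391343}{176}$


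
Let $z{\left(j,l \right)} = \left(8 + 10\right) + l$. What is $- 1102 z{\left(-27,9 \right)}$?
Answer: $-29754$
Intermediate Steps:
$z{\left(j,l \right)} = 18 + l$
$- 1102 z{\left(-27,9 \right)} = - 1102 \left(18 + 9\right) = \left(-1102\right) 27 = -29754$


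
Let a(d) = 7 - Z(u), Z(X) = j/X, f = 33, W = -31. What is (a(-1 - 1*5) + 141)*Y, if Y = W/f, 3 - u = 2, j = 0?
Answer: -4588/33 ≈ -139.03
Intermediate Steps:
u = 1 (u = 3 - 1*2 = 3 - 2 = 1)
Z(X) = 0 (Z(X) = 0/X = 0)
Y = -31/33 ≈ -0.93939
a(d) = 7 (a(d) = 7 - 1*0 = 7 + 0 = 7)
(a(-1 - 1*5) + 141)*Y = (7 + 141)*(-31/33) = 148*(-31/33) = -4588/33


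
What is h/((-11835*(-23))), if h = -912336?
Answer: -304112/90735 ≈ -3.3517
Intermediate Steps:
h/((-11835*(-23))) = -912336/((-11835*(-23))) = -912336/272205 = -912336*1/272205 = -304112/90735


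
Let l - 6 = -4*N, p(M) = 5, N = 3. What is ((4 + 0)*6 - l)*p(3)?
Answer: 150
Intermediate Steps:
l = -6 (l = 6 - 4*3 = 6 - 12 = -6)
((4 + 0)*6 - l)*p(3) = ((4 + 0)*6 - 1*(-6))*5 = (4*6 + 6)*5 = (24 + 6)*5 = 30*5 = 150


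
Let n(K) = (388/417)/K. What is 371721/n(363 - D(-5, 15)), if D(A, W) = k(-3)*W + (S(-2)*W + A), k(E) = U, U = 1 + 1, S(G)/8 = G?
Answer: 44797212873/194 ≈ 2.3091e+8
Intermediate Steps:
S(G) = 8*G
U = 2
k(E) = 2
D(A, W) = A - 14*W (D(A, W) = 2*W + ((8*(-2))*W + A) = 2*W + (-16*W + A) = 2*W + (A - 16*W) = A - 14*W)
n(K) = 388/(417*K) (n(K) = (388*(1/417))/K = 388/(417*K))
371721/n(363 - D(-5, 15)) = 371721/((388/(417*(363 - (-5 - 14*15))))) = 371721/((388/(417*(363 - (-5 - 210))))) = 371721/((388/(417*(363 - 1*(-215))))) = 371721/((388/(417*(363 + 215)))) = 371721/(((388/417)/578)) = 371721/(((388/417)*(1/578))) = 371721/(194/120513) = 371721*(120513/194) = 44797212873/194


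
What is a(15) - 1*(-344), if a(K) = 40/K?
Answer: 1040/3 ≈ 346.67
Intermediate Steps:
a(15) - 1*(-344) = 40/15 - 1*(-344) = 40*(1/15) + 344 = 8/3 + 344 = 1040/3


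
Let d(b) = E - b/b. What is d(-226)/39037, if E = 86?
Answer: 85/39037 ≈ 0.0021774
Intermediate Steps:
d(b) = 85 (d(b) = 86 - b/b = 86 - 1*1 = 86 - 1 = 85)
d(-226)/39037 = 85/39037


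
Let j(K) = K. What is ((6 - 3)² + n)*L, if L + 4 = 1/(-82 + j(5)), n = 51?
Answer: -18540/77 ≈ -240.78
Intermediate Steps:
L = -309/77 (L = -4 + 1/(-82 + 5) = -4 + 1/(-77) = -4 - 1/77 = -309/77 ≈ -4.0130)
((6 - 3)² + n)*L = ((6 - 3)² + 51)*(-309/77) = (3² + 51)*(-309/77) = (9 + 51)*(-309/77) = 60*(-309/77) = -18540/77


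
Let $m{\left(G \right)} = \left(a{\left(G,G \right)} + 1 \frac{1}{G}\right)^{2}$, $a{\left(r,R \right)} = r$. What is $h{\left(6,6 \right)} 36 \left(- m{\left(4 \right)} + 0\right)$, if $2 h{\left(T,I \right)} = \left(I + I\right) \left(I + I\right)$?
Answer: $-46818$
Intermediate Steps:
$m{\left(G \right)} = \left(G + \frac{1}{G}\right)^{2}$ ($m{\left(G \right)} = \left(G + 1 \frac{1}{G}\right)^{2} = \left(G + \frac{1}{G}\right)^{2}$)
$h{\left(T,I \right)} = 2 I^{2}$ ($h{\left(T,I \right)} = \frac{\left(I + I\right) \left(I + I\right)}{2} = \frac{2 I 2 I}{2} = \frac{4 I^{2}}{2} = 2 I^{2}$)
$h{\left(6,6 \right)} 36 \left(- m{\left(4 \right)} + 0\right) = 2 \cdot 6^{2} \cdot 36 \left(- \frac{\left(1 + 4^{2}\right)^{2}}{16} + 0\right) = 2 \cdot 36 \cdot 36 \left(- \frac{\left(1 + 16\right)^{2}}{16} + 0\right) = 72 \cdot 36 \left(- \frac{17^{2}}{16} + 0\right) = 2592 \left(- \frac{289}{16} + 0\right) = 2592 \left(- \frac{289}{16}\right) = -46818$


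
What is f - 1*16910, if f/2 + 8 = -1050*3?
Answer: -23226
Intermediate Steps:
f = -6316 (f = -16 + 2*(-1050*3) = -16 + 2*(-3150) = -16 - 6300 = -6316)
f - 1*16910 = -6316 - 1*16910 = -6316 - 16910 = -23226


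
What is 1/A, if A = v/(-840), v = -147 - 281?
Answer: 210/107 ≈ 1.9626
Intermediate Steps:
v = -428
A = 107/210 (A = -428/(-840) = -428*(-1/840) = 107/210 ≈ 0.50952)
1/A = 1/(107/210) = 210/107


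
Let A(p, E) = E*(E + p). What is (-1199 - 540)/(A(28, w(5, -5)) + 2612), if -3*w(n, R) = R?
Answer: -15651/23953 ≈ -0.65340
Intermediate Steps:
w(n, R) = -R/3
(-1199 - 540)/(A(28, w(5, -5)) + 2612) = (-1199 - 540)/((-⅓*(-5))*(-⅓*(-5) + 28) + 2612) = -1739/(5*(5/3 + 28)/3 + 2612) = -1739/((5/3)*(89/3) + 2612) = -1739/(445/9 + 2612) = -1739/23953/9 = -1739*9/23953 = -15651/23953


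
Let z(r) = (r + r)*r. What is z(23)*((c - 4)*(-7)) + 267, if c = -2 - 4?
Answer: 74327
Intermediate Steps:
c = -6
z(r) = 2*r² (z(r) = (2*r)*r = 2*r²)
z(23)*((c - 4)*(-7)) + 267 = (2*23²)*((-6 - 4)*(-7)) + 267 = (2*529)*(-10*(-7)) + 267 = 1058*70 + 267 = 74060 + 267 = 74327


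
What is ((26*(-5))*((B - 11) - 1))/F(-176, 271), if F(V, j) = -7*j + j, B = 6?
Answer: -130/271 ≈ -0.47970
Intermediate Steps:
F(V, j) = -6*j
((26*(-5))*((B - 11) - 1))/F(-176, 271) = ((26*(-5))*((6 - 11) - 1))/((-6*271)) = -130*(-5 - 1)/(-1626) = -130*(-6)*(-1/1626) = 780*(-1/1626) = -130/271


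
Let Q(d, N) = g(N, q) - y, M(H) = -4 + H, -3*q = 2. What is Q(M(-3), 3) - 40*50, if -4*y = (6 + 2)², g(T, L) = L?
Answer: -5954/3 ≈ -1984.7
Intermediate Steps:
q = -⅔ (q = -⅓*2 = -⅔ ≈ -0.66667)
y = -16 (y = -(6 + 2)²/4 = -¼*8² = -¼*64 = -16)
Q(d, N) = 46/3 (Q(d, N) = -⅔ - 1*(-16) = -⅔ + 16 = 46/3)
Q(M(-3), 3) - 40*50 = 46/3 - 40*50 = 46/3 - 2000 = -5954/3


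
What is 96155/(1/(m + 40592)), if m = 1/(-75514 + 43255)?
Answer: 125910869277685/32259 ≈ 3.9031e+9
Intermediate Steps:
m = -1/32259 (m = 1/(-32259) = -1/32259 ≈ -3.0999e-5)
96155/(1/(m + 40592)) = 96155/(1/(-1/32259 + 40592)) = 96155/(1/(1309457327/32259)) = 96155/(32259/1309457327) = 96155*(1309457327/32259) = 125910869277685/32259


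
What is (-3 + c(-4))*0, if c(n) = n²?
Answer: 0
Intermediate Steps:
(-3 + c(-4))*0 = (-3 + (-4)²)*0 = (-3 + 16)*0 = 13*0 = 0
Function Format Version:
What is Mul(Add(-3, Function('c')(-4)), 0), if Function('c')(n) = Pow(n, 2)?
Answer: 0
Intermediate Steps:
Mul(Add(-3, Function('c')(-4)), 0) = Mul(Add(-3, Pow(-4, 2)), 0) = Mul(Add(-3, 16), 0) = Mul(13, 0) = 0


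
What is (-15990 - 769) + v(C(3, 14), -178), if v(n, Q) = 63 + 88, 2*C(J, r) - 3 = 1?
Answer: -16608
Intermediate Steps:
C(J, r) = 2 (C(J, r) = 3/2 + (1/2)*1 = 3/2 + 1/2 = 2)
v(n, Q) = 151
(-15990 - 769) + v(C(3, 14), -178) = (-15990 - 769) + 151 = -16759 + 151 = -16608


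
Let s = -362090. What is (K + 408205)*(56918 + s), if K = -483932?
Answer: 23109760044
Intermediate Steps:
(K + 408205)*(56918 + s) = (-483932 + 408205)*(56918 - 362090) = -75727*(-305172) = 23109760044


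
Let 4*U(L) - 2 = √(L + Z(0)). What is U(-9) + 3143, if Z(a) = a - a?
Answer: 6287/2 + 3*I/4 ≈ 3143.5 + 0.75*I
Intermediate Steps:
Z(a) = 0
U(L) = ½ + √L/4 (U(L) = ½ + √(L + 0)/4 = ½ + √L/4)
U(-9) + 3143 = (½ + √(-9)/4) + 3143 = (½ + (3*I)/4) + 3143 = (½ + 3*I/4) + 3143 = 6287/2 + 3*I/4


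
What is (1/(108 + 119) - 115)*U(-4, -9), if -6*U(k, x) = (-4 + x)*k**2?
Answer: -2714816/681 ≈ -3986.5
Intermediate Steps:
U(k, x) = -k**2*(-4 + x)/6 (U(k, x) = -(-4 + x)*k**2/6 = -k**2*(-4 + x)/6)
(1/(108 + 119) - 115)*U(-4, -9) = (1/(108 + 119) - 115)*((1/6)*(-4)**2*(4 - 1*(-9))) = (1/227 - 115)*((1/6)*16*(4 + 9)) = (1/227 - 115)*((1/6)*16*13) = -26104/227*104/3 = -2714816/681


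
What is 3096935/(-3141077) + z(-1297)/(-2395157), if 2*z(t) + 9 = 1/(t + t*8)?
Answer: -86586011435085302/87820327940610897 ≈ -0.98594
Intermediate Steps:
z(t) = -9/2 + 1/(18*t) (z(t) = -9/2 + 1/(2*(t + t*8)) = -9/2 + 1/(2*(t + 8*t)) = -9/2 + 1/(2*((9*t))) = -9/2 + (1/(9*t))/2 = -9/2 + 1/(18*t))
3096935/(-3141077) + z(-1297)/(-2395157) = 3096935/(-3141077) + ((1/18)*(1 - 81*(-1297))/(-1297))/(-2395157) = 3096935*(-1/3141077) + ((1/18)*(-1/1297)*(1 + 105057))*(-1/2395157) = -3096935/3141077 + ((1/18)*(-1/1297)*105058)*(-1/2395157) = -3096935/3141077 - 52529/11673*(-1/2395157) = -3096935/3141077 + 52529/27958667661 = -86586011435085302/87820327940610897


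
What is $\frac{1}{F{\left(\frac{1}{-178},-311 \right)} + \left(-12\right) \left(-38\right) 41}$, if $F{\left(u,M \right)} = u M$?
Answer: $\frac{178}{3328199} \approx 5.3482 \cdot 10^{-5}$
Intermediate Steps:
$F{\left(u,M \right)} = M u$
$\frac{1}{F{\left(\frac{1}{-178},-311 \right)} + \left(-12\right) \left(-38\right) 41} = \frac{1}{- \frac{311}{-178} + \left(-12\right) \left(-38\right) 41} = \frac{1}{\left(-311\right) \left(- \frac{1}{178}\right) + 456 \cdot 41} = \frac{1}{\frac{311}{178} + 18696} = \frac{1}{\frac{3328199}{178}} = \frac{178}{3328199}$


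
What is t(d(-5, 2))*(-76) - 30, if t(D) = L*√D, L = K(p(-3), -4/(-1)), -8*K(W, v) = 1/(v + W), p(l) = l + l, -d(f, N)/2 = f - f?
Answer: -30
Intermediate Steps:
d(f, N) = 0 (d(f, N) = -2*(f - f) = -2*0 = 0)
p(l) = 2*l
K(W, v) = -1/(8*(W + v)) (K(W, v) = -1/(8*(v + W)) = -1/(8*(W + v)))
L = 1/16 (L = -1/(8*(2*(-3)) + 8*(-4/(-1))) = -1/(8*(-6) + 8*(-4*(-1))) = -1/(-48 + 8*4) = -1/(-48 + 32) = -1/(-16) = -1*(-1/16) = 1/16 ≈ 0.062500)
t(D) = √D/16
t(d(-5, 2))*(-76) - 30 = (√0/16)*(-76) - 30 = ((1/16)*0)*(-76) - 30 = 0*(-76) - 30 = 0 - 30 = -30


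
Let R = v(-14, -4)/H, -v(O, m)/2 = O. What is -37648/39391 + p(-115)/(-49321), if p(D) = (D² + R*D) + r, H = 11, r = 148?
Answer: -215643821/176618501 ≈ -1.2210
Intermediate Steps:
v(O, m) = -2*O
R = 28/11 (R = -2*(-14)/11 = 28*(1/11) = 28/11 ≈ 2.5455)
p(D) = 148 + D² + 28*D/11 (p(D) = (D² + 28*D/11) + 148 = 148 + D² + 28*D/11)
-37648/39391 + p(-115)/(-49321) = -37648/39391 + (148 + (-115)² + (28/11)*(-115))/(-49321) = -37648*1/39391 + (148 + 13225 - 3220/11)*(-1/49321) = -37648/39391 + (143883/11)*(-1/49321) = -37648/39391 - 143883/542531 = -215643821/176618501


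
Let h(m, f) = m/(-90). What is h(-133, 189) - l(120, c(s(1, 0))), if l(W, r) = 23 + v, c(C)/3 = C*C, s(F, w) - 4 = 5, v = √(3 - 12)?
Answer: -1937/90 - 3*I ≈ -21.522 - 3.0*I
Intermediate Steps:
v = 3*I (v = √(-9) = 3*I ≈ 3.0*I)
s(F, w) = 9 (s(F, w) = 4 + 5 = 9)
c(C) = 3*C² (c(C) = 3*(C*C) = 3*C²)
l(W, r) = 23 + 3*I
h(m, f) = -m/90 (h(m, f) = m*(-1/90) = -m/90)
h(-133, 189) - l(120, c(s(1, 0))) = -1/90*(-133) - (23 + 3*I) = 133/90 + (-23 - 3*I) = -1937/90 - 3*I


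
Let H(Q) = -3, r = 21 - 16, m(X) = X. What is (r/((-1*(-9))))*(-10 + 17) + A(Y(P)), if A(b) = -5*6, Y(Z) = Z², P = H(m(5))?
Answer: -235/9 ≈ -26.111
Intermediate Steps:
r = 5
P = -3
A(b) = -30
(r/((-1*(-9))))*(-10 + 17) + A(Y(P)) = (5/((-1*(-9))))*(-10 + 17) - 30 = (5/9)*7 - 30 = 35/9 - 30 = -235/9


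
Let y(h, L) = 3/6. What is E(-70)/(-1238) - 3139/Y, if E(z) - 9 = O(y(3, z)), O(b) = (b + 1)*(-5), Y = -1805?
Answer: 7766749/4469180 ≈ 1.7378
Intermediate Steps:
y(h, L) = ½ (y(h, L) = 3*(⅙) = ½)
O(b) = -5 - 5*b (O(b) = (1 + b)*(-5) = -5 - 5*b)
E(z) = 3/2 (E(z) = 9 + (-5 - 5*½) = 9 + (-5 - 5/2) = 9 - 15/2 = 3/2)
E(-70)/(-1238) - 3139/Y = (3/2)/(-1238) - 3139/(-1805) = (3/2)*(-1/1238) - 3139*(-1/1805) = -3/2476 + 3139/1805 = 7766749/4469180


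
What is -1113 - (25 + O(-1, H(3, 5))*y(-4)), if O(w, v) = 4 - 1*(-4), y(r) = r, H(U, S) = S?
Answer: -1106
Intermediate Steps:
O(w, v) = 8 (O(w, v) = 4 + 4 = 8)
-1113 - (25 + O(-1, H(3, 5))*y(-4)) = -1113 - (25 + 8*(-4)) = -1113 - (25 - 32) = -1113 - 1*(-7) = -1113 + 7 = -1106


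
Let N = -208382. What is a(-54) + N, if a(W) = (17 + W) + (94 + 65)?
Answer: -208260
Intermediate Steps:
a(W) = 176 + W (a(W) = (17 + W) + 159 = 176 + W)
a(-54) + N = (176 - 54) - 208382 = 122 - 208382 = -208260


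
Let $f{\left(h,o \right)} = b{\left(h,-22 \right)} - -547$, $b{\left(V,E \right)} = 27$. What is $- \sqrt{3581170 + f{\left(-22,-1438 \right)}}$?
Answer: $- 4 \sqrt{223859} \approx -1892.5$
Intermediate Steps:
$f{\left(h,o \right)} = 574$ ($f{\left(h,o \right)} = 27 - -547 = 27 + 547 = 574$)
$- \sqrt{3581170 + f{\left(-22,-1438 \right)}} = - \sqrt{3581170 + 574} = - \sqrt{3581744} = - 4 \sqrt{223859}$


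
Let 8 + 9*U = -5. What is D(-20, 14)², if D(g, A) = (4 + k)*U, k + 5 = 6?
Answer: 4225/81 ≈ 52.161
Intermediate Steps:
k = 1 (k = -5 + 6 = 1)
U = -13/9 (U = -8/9 + (⅑)*(-5) = -8/9 - 5/9 = -13/9 ≈ -1.4444)
D(g, A) = -65/9 (D(g, A) = (4 + 1)*(-13/9) = 5*(-13/9) = -65/9)
D(-20, 14)² = (-65/9)² = 4225/81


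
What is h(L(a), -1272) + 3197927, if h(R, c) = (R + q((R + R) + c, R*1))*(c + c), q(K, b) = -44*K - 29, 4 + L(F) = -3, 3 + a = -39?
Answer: -140660185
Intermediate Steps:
a = -42 (a = -3 - 39 = -42)
L(F) = -7 (L(F) = -4 - 3 = -7)
q(K, b) = -29 - 44*K
h(R, c) = 2*c*(-29 - 87*R - 44*c) (h(R, c) = (R + (-29 - 44*((R + R) + c)))*(c + c) = (R + (-29 - 44*(2*R + c)))*(2*c) = (R + (-29 - 44*(c + 2*R)))*(2*c) = (R + (-29 + (-88*R - 44*c)))*(2*c) = (R + (-29 - 88*R - 44*c))*(2*c) = (-29 - 87*R - 44*c)*(2*c) = 2*c*(-29 - 87*R - 44*c))
h(L(a), -1272) + 3197927 = -2*(-1272)*(29 + 44*(-1272) + 87*(-7)) + 3197927 = -2*(-1272)*(29 - 55968 - 609) + 3197927 = -2*(-1272)*(-56548) + 3197927 = -143858112 + 3197927 = -140660185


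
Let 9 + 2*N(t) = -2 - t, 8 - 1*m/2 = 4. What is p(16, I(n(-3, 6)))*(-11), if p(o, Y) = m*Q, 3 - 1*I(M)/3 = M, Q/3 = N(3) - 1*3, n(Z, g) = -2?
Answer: 2640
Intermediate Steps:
m = 8 (m = 16 - 2*4 = 16 - 8 = 8)
N(t) = -11/2 - t/2 (N(t) = -9/2 + (-2 - t)/2 = -9/2 + (-1 - t/2) = -11/2 - t/2)
Q = -30 (Q = 3*((-11/2 - ½*3) - 1*3) = 3*((-11/2 - 3/2) - 3) = 3*(-7 - 3) = 3*(-10) = -30)
I(M) = 9 - 3*M
p(o, Y) = -240 (p(o, Y) = 8*(-30) = -240)
p(16, I(n(-3, 6)))*(-11) = -240*(-11) = 2640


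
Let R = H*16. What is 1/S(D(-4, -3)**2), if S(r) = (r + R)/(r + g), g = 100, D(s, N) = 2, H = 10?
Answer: 26/41 ≈ 0.63415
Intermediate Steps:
R = 160 (R = 10*16 = 160)
S(r) = (160 + r)/(100 + r) (S(r) = (r + 160)/(r + 100) = (160 + r)/(100 + r))
1/S(D(-4, -3)**2) = 1/((160 + 2**2)/(100 + 2**2)) = 1/((160 + 4)/(100 + 4)) = 1/(164/104) = 1/((1/104)*164) = 1/(41/26) = 26/41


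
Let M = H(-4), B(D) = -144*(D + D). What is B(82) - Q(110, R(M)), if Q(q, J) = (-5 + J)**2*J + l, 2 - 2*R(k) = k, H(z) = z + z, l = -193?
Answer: -23423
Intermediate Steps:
B(D) = -288*D
H(z) = 2*z
M = -8 (M = 2*(-4) = -8)
R(k) = 1 - k/2
Q(q, J) = -193 + J*(-5 + J)**2 (Q(q, J) = (-5 + J)**2*J - 193 = J*(-5 + J)**2 - 193 = -193 + J*(-5 + J)**2)
B(82) - Q(110, R(M)) = -288*82 - (-193 + (1 - 1/2*(-8))*(-5 + (1 - 1/2*(-8)))**2) = -23616 - (-193 + (1 + 4)*(-5 + (1 + 4))**2) = -23616 - (-193 + 5*(-5 + 5)**2) = -23616 - (-193 + 5*0**2) = -23616 - (-193 + 5*0) = -23616 - (-193 + 0) = -23616 - 1*(-193) = -23616 + 193 = -23423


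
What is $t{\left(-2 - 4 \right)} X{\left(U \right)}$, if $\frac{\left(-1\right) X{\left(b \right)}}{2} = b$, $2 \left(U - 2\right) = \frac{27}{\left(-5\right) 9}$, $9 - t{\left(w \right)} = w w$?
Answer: $\frac{459}{5} \approx 91.8$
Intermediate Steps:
$t{\left(w \right)} = 9 - w^{2}$ ($t{\left(w \right)} = 9 - w w = 9 - w^{2}$)
$U = \frac{17}{10}$ ($U = 2 + \frac{27 \frac{1}{\left(-5\right) 9}}{2} = 2 + \frac{27 \frac{1}{-45}}{2} = 2 + \frac{27 \left(- \frac{1}{45}\right)}{2} = 2 + \frac{1}{2} \left(- \frac{3}{5}\right) = 2 - \frac{3}{10} = \frac{17}{10} \approx 1.7$)
$X{\left(b \right)} = - 2 b$
$t{\left(-2 - 4 \right)} X{\left(U \right)} = \left(9 - \left(-2 - 4\right)^{2}\right) \left(\left(-2\right) \frac{17}{10}\right) = \left(9 - \left(-6\right)^{2}\right) \left(- \frac{17}{5}\right) = \left(9 - 36\right) \left(- \frac{17}{5}\right) = \left(-27\right) \left(- \frac{17}{5}\right) = \frac{459}{5}$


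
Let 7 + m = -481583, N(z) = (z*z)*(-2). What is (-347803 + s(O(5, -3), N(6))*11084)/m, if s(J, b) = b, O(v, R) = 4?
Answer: 1145851/481590 ≈ 2.3793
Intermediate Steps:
N(z) = -2*z² (N(z) = z²*(-2) = -2*z²)
m = -481590 (m = -7 - 481583 = -481590)
(-347803 + s(O(5, -3), N(6))*11084)/m = (-347803 - 2*6²*11084)/(-481590) = (-347803 - 2*36*11084)*(-1/481590) = (-347803 - 72*11084)*(-1/481590) = (-347803 - 798048)*(-1/481590) = -1145851*(-1/481590) = 1145851/481590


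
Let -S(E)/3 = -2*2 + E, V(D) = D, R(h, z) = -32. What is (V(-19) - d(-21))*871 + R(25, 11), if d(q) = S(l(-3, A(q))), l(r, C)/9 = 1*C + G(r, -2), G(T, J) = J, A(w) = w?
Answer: -567924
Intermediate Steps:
l(r, C) = -18 + 9*C (l(r, C) = 9*(1*C - 2) = 9*(C - 2) = 9*(-2 + C) = -18 + 9*C)
S(E) = 12 - 3*E (S(E) = -3*(-2*2 + E) = -3*(-4 + E) = 12 - 3*E)
d(q) = 66 - 27*q (d(q) = 12 - 3*(-18 + 9*q) = 12 + (54 - 27*q) = 66 - 27*q)
(V(-19) - d(-21))*871 + R(25, 11) = (-19 - (66 - 27*(-21)))*871 - 32 = (-19 - (66 + 567))*871 - 32 = (-19 - 1*633)*871 - 32 = (-19 - 633)*871 - 32 = -652*871 - 32 = -567892 - 32 = -567924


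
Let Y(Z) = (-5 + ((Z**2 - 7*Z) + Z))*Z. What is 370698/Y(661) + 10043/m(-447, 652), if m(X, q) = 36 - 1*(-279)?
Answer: 41060314396/1287809775 ≈ 31.884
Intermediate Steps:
m(X, q) = 315 (m(X, q) = 36 + 279 = 315)
Y(Z) = Z*(-5 + Z**2 - 6*Z) (Y(Z) = (-5 + (Z**2 - 6*Z))*Z = (-5 + Z**2 - 6*Z)*Z = Z*(-5 + Z**2 - 6*Z))
370698/Y(661) + 10043/m(-447, 652) = 370698/((661*(-5 + 661**2 - 6*661))) + 10043/315 = 370698/((661*(-5 + 436921 - 3966))) + 10043*(1/315) = 370698/((661*432950)) + 10043/315 = 370698/286179950 + 10043/315 = 370698*(1/286179950) + 10043/315 = 185349/143089975 + 10043/315 = 41060314396/1287809775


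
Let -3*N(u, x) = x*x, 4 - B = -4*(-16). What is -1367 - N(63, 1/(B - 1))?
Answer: -15259820/11163 ≈ -1367.0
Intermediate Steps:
B = -60 (B = 4 - (-4)*(-16) = 4 - 1*64 = 4 - 64 = -60)
N(u, x) = -x²/3 (N(u, x) = -x*x/3 = -x²/3)
-1367 - N(63, 1/(B - 1)) = -1367 - (-1)*(1/(-60 - 1))²/3 = -1367 - (-1)*(1/(-61))²/3 = -1367 - (-1)*(-1/61)²/3 = -1367 - (-1)/(3*3721) = -1367 - 1*(-1/11163) = -1367 + 1/11163 = -15259820/11163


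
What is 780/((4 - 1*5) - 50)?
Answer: -260/17 ≈ -15.294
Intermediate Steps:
780/((4 - 1*5) - 50) = 780/((4 - 5) - 50) = 780/(-1 - 50) = 780/(-51) = 780*(-1/51) = -260/17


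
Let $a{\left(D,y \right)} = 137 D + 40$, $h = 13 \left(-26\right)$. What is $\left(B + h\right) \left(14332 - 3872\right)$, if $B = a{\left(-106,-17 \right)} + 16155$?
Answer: $13964100$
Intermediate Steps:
$h = -338$
$a{\left(D,y \right)} = 40 + 137 D$
$B = 1673$ ($B = \left(40 + 137 \left(-106\right)\right) + 16155 = \left(40 - 14522\right) + 16155 = -14482 + 16155 = 1673$)
$\left(B + h\right) \left(14332 - 3872\right) = \left(1673 - 338\right) \left(14332 - 3872\right) = 1335 \cdot 10460 = 13964100$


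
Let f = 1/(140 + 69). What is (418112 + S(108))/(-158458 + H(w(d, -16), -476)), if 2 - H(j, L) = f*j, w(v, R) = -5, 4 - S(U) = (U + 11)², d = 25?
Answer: -84426595/33117299 ≈ -2.5493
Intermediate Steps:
S(U) = 4 - (11 + U)² (S(U) = 4 - (U + 11)² = 4 - (11 + U)²)
f = 1/209 ≈ 0.0047847
H(j, L) = 2 - j/209
(418112 + S(108))/(-158458 + H(w(d, -16), -476)) = (418112 + (4 - (11 + 108)²))/(-158458 + (2 - 1/209*(-5))) = (418112 + (4 - 1*119²))/(-158458 + (2 + 5/209)) = (418112 + (4 - 1*14161))/(-158458 + 423/209) = (418112 + (4 - 14161))/(-33117299/209) = (418112 - 14157)*(-209/33117299) = 403955*(-209/33117299) = -84426595/33117299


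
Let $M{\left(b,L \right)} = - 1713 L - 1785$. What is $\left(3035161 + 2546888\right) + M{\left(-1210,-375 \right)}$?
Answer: $6222639$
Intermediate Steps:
$M{\left(b,L \right)} = -1785 - 1713 L$
$\left(3035161 + 2546888\right) + M{\left(-1210,-375 \right)} = \left(3035161 + 2546888\right) - -640590 = 5582049 + \left(-1785 + 642375\right) = 5582049 + 640590 = 6222639$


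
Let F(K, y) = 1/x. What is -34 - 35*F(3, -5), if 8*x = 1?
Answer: -314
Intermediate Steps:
x = ⅛ (x = (⅛)*1 = ⅛ ≈ 0.12500)
F(K, y) = 8 (F(K, y) = 1/(⅛) = 8)
-34 - 35*F(3, -5) = -34 - 35*8 = -34 - 280 = -314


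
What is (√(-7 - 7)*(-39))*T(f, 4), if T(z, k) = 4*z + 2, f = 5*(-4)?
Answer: 3042*I*√14 ≈ 11382.0*I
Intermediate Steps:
f = -20
T(z, k) = 2 + 4*z
(√(-7 - 7)*(-39))*T(f, 4) = (√(-7 - 7)*(-39))*(2 + 4*(-20)) = (√(-14)*(-39))*(2 - 80) = ((I*√14)*(-39))*(-78) = -39*I*√14*(-78) = 3042*I*√14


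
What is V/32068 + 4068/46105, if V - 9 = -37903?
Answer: -808325123/739247570 ≈ -1.0934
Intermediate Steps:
V = -37894 (V = 9 - 37903 = -37894)
V/32068 + 4068/46105 = -37894/32068 + 4068/46105 = -37894*1/32068 + 4068*(1/46105) = -18947/16034 + 4068/46105 = -808325123/739247570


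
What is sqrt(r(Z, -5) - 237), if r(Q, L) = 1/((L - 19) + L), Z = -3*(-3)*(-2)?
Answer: I*sqrt(199346)/29 ≈ 15.396*I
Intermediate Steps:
Z = -18 (Z = 9*(-2) = -18)
r(Q, L) = 1/(-19 + 2*L) (r(Q, L) = 1/((-19 + L) + L) = 1/(-19 + 2*L))
sqrt(r(Z, -5) - 237) = sqrt(1/(-19 + 2*(-5)) - 237) = sqrt(1/(-19 - 10) - 237) = sqrt(1/(-29) - 237) = sqrt(-1/29 - 237) = sqrt(-6874/29) = I*sqrt(199346)/29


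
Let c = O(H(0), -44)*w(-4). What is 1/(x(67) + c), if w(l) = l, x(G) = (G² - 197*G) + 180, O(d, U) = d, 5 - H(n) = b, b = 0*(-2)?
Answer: -1/8550 ≈ -0.00011696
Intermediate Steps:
b = 0
H(n) = 5 (H(n) = 5 - 1*0 = 5 + 0 = 5)
x(G) = 180 + G² - 197*G
c = -20 (c = 5*(-4) = -20)
1/(x(67) + c) = 1/((180 + 67² - 197*67) - 20) = 1/((180 + 4489 - 13199) - 20) = 1/(-8530 - 20) = 1/(-8550) = -1/8550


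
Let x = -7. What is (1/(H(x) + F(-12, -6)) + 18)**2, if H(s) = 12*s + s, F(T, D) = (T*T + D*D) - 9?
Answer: 2076481/6400 ≈ 324.45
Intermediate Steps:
F(T, D) = -9 + D**2 + T**2 (F(T, D) = (T**2 + D**2) - 9 = (D**2 + T**2) - 9 = -9 + D**2 + T**2)
H(s) = 13*s
(1/(H(x) + F(-12, -6)) + 18)**2 = (1/(13*(-7) + (-9 + (-6)**2 + (-12)**2)) + 18)**2 = (1/(-91 + (-9 + 36 + 144)) + 18)**2 = (1/(-91 + 171) + 18)**2 = (1/80 + 18)**2 = (1441/80)**2 = 2076481/6400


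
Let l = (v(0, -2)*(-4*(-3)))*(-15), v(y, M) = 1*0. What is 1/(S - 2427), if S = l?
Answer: -1/2427 ≈ -0.00041203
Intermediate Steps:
v(y, M) = 0
l = 0 (l = (0*(-4*(-3)))*(-15) = (0*12)*(-15) = 0*(-15) = 0)
S = 0
1/(S - 2427) = 1/(0 - 2427) = 1/(-2427) = -1/2427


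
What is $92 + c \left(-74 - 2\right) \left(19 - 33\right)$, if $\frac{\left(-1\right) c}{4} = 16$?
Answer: $-68004$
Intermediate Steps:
$c = -64$ ($c = \left(-4\right) 16 = -64$)
$92 + c \left(-74 - 2\right) \left(19 - 33\right) = 92 - 64 \left(-74 - 2\right) \left(19 - 33\right) = 92 - 64 \left(\left(-76\right) \left(-14\right)\right) = 92 - 68096 = -68004$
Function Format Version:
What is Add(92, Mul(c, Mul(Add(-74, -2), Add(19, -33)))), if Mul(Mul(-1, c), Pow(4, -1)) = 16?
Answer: -68004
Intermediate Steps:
c = -64 (c = Mul(-4, 16) = -64)
Add(92, Mul(c, Mul(Add(-74, -2), Add(19, -33)))) = Add(92, Mul(-64, Mul(Add(-74, -2), Add(19, -33)))) = Add(92, Mul(-64, Mul(-76, -14))) = Add(92, Mul(-64, 1064)) = Add(92, -68096) = -68004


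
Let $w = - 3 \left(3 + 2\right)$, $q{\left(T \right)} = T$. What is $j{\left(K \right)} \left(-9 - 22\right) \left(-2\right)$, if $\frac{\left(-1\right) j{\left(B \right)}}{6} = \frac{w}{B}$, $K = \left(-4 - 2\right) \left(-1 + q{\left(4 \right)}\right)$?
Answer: $-310$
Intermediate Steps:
$w = -15$ ($w = \left(-3\right) 5 = -15$)
$K = -18$ ($K = \left(-4 - 2\right) \left(-1 + 4\right) = \left(-6\right) 3 = -18$)
$j{\left(B \right)} = \frac{90}{B}$ ($j{\left(B \right)} = - 6 \left(- \frac{15}{B}\right) = \frac{90}{B}$)
$j{\left(K \right)} \left(-9 - 22\right) \left(-2\right) = \frac{90}{-18} \left(-9 - 22\right) \left(-2\right) = 90 \left(- \frac{1}{18}\right) \left(-9 - 22\right) \left(-2\right) = \left(-5\right) \left(-31\right) \left(-2\right) = 155 \left(-2\right) = -310$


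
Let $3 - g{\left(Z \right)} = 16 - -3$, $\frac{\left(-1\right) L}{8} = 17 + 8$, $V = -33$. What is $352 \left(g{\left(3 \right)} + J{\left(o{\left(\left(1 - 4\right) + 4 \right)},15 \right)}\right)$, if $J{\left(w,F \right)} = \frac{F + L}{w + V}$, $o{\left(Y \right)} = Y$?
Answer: $-3597$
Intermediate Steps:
$L = -200$ ($L = - 8 \left(17 + 8\right) = \left(-8\right) 25 = -200$)
$g{\left(Z \right)} = -16$ ($g{\left(Z \right)} = 3 - \left(16 - -3\right) = 3 - \left(16 + 3\right) = 3 - 19 = -16$)
$J{\left(w,F \right)} = \frac{-200 + F}{-33 + w}$ ($J{\left(w,F \right)} = \frac{F - 200}{w - 33} = \frac{-200 + F}{-33 + w}$)
$352 \left(g{\left(3 \right)} + J{\left(o{\left(\left(1 - 4\right) + 4 \right)},15 \right)}\right) = 352 \left(-16 + \frac{-200 + 15}{-33 + \left(\left(1 - 4\right) + 4\right)}\right) = 352 \left(-16 + \frac{1}{-33 + \left(-3 + 4\right)} \left(-185\right)\right) = 352 \left(-16 + \frac{1}{-33 + 1} \left(-185\right)\right) = 352 \left(-16 + \frac{1}{-32} \left(-185\right)\right) = 352 \left(-16 - - \frac{185}{32}\right) = 352 \left(-16 + \frac{185}{32}\right) = 352 \left(- \frac{327}{32}\right) = -3597$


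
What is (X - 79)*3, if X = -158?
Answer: -711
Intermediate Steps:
(X - 79)*3 = (-158 - 79)*3 = -237*3 = -711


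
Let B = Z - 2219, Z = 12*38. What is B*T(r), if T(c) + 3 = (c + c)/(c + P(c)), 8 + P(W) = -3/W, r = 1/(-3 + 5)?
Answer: 146329/27 ≈ 5419.6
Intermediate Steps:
Z = 456
B = -1763 (B = 456 - 2219 = -1763)
r = ½ (r = 1/2 = ½ ≈ 0.50000)
P(W) = -8 - 3/W
T(c) = -3 + 2*c/(-8 + c - 3/c) (T(c) = -3 + (c + c)/(c + (-8 - 3/c)) = -3 + (2*c)/(-8 + c - 3/c) = -3 + 2*c/(-8 + c - 3/c))
B*T(r) = -1763*(-9 + (½)² - 24*½)/(3 + (8 - 1*½)/2) = -1763*(-9 + ¼ - 12)/(3 + (8 - ½)/2) = -1763*(-83)/((3 + (½)*(15/2))*4) = -1763*(-83)/((3 + 15/4)*4) = -1763*(-83)/(27/4*4) = -7052*(-83)/(27*4) = -1763*(-83/27) = 146329/27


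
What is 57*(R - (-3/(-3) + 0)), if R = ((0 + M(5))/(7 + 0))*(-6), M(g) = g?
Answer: -2109/7 ≈ -301.29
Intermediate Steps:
R = -30/7 (R = ((0 + 5)/(7 + 0))*(-6) = (5/7)*(-6) = -30/7 ≈ -4.2857)
57*(R - (-3/(-3) + 0)) = 57*(-30/7 - (-3/(-3) + 0)) = 57*(-30/7 - (-3*(-1/3) + 0)) = 57*(-30/7 - (1 + 0)) = 57*(-30/7 - 1*1) = 57*(-30/7 - 1) = 57*(-37/7) = -2109/7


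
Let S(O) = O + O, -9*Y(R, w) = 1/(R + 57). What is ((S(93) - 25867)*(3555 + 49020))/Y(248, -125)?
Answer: 3706240188375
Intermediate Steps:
Y(R, w) = -1/(9*(57 + R)) (Y(R, w) = -1/(9*(R + 57)) = -1/(9*(57 + R)))
S(O) = 2*O
((S(93) - 25867)*(3555 + 49020))/Y(248, -125) = ((2*93 - 25867)*(3555 + 49020))/((-1/(513 + 9*248))) = ((186 - 25867)*52575)/((-1/(513 + 2232))) = (-25681*52575)/((-1/2745)) = -1350178575/((-1*1/2745)) = -1350178575/(-1/2745) = -1350178575*(-2745) = 3706240188375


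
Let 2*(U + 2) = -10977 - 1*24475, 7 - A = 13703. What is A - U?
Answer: 4032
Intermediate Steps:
A = -13696 (A = 7 - 1*13703 = 7 - 13703 = -13696)
U = -17728 (U = -2 + (-10977 - 1*24475)/2 = -2 + (-10977 - 24475)/2 = -2 + (½)*(-35452) = -2 - 17726 = -17728)
A - U = -13696 - 1*(-17728) = -13696 + 17728 = 4032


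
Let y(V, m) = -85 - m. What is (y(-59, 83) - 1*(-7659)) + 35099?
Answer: 42590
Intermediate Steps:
(y(-59, 83) - 1*(-7659)) + 35099 = ((-85 - 1*83) - 1*(-7659)) + 35099 = ((-85 - 83) + 7659) + 35099 = (-168 + 7659) + 35099 = 7491 + 35099 = 42590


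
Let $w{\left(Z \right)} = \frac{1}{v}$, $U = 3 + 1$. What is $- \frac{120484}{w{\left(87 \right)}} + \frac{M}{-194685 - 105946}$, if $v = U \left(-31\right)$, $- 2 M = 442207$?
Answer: $\frac{8982864342399}{601262} \approx 1.494 \cdot 10^{7}$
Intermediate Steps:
$M = - \frac{442207}{2}$ ($M = \left(- \frac{1}{2}\right) 442207 = - \frac{442207}{2} \approx -2.211 \cdot 10^{5}$)
$U = 4$
$v = -124$ ($v = 4 \left(-31\right) = -124$)
$w{\left(Z \right)} = - \frac{1}{124}$ ($w{\left(Z \right)} = \frac{1}{-124} = - \frac{1}{124}$)
$- \frac{120484}{w{\left(87 \right)}} + \frac{M}{-194685 - 105946} = - \frac{120484}{- \frac{1}{124}} - \frac{442207}{2 \left(-194685 - 105946\right)} = \left(-120484\right) \left(-124\right) - \frac{442207}{2 \left(-300631\right)} = 14940016 - - \frac{442207}{601262} = 14940016 + \frac{442207}{601262} = \frac{8982864342399}{601262}$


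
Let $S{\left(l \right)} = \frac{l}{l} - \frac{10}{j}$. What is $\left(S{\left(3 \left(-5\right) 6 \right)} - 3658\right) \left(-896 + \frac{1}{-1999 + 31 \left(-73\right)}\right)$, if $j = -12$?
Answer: $\frac{83771984561}{25572} \approx 3.2759 \cdot 10^{6}$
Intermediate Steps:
$S{\left(l \right)} = \frac{11}{6}$ ($S{\left(l \right)} = \frac{l}{l} - \frac{10}{-12} = 1 - - \frac{5}{6} = 1 + \frac{5}{6} = \frac{11}{6}$)
$\left(S{\left(3 \left(-5\right) 6 \right)} - 3658\right) \left(-896 + \frac{1}{-1999 + 31 \left(-73\right)}\right) = \left(\frac{11}{6} - 3658\right) \left(-896 + \frac{1}{-1999 + 31 \left(-73\right)}\right) = - \frac{21937 \left(-896 + \frac{1}{-1999 - 2263}\right)}{6} = - \frac{21937 \left(-896 + \frac{1}{-4262}\right)}{6} = - \frac{21937 \left(-896 - \frac{1}{4262}\right)}{6} = \left(- \frac{21937}{6}\right) \left(- \frac{3818753}{4262}\right) = \frac{83771984561}{25572}$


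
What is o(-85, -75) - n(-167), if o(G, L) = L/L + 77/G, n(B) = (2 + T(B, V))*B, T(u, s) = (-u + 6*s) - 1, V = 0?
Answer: 2384768/85 ≈ 28056.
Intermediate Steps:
T(u, s) = -1 - u + 6*s
n(B) = B*(1 - B) (n(B) = (2 + (-1 - B + 6*0))*B = (2 + (-1 - B + 0))*B = (2 + (-1 - B))*B = (1 - B)*B = B*(1 - B))
o(G, L) = 1 + 77/G
o(-85, -75) - n(-167) = (77 - 85)/(-85) - (-167)*(1 - 1*(-167)) = -1/85*(-8) - (-167)*(1 + 167) = 8/85 - (-167)*168 = 8/85 - 1*(-28056) = 8/85 + 28056 = 2384768/85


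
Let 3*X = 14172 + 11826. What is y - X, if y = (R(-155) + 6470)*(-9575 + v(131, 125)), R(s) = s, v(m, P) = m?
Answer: -59647526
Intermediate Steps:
X = 8666 (X = (14172 + 11826)/3 = (1/3)*25998 = 8666)
y = -59638860 (y = (-155 + 6470)*(-9575 + 131) = 6315*(-9444) = -59638860)
y - X = -59638860 - 1*8666 = -59638860 - 8666 = -59647526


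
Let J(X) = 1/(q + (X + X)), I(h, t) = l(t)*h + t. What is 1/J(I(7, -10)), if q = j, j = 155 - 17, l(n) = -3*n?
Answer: 538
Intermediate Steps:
j = 138
q = 138
I(h, t) = t - 3*h*t (I(h, t) = (-3*t)*h + t = -3*h*t + t = t - 3*h*t)
J(X) = 1/(138 + 2*X) (J(X) = 1/(138 + (X + X)) = 1/(138 + 2*X))
1/J(I(7, -10)) = 1/(1/(2*(69 - 10*(1 - 3*7)))) = 1/(1/(2*(69 - 10*(1 - 21)))) = 1/(1/(2*(69 - 10*(-20)))) = 1/(1/(2*(69 + 200))) = 1/((½)/269) = 1/((½)*(1/269)) = 1/(1/538) = 538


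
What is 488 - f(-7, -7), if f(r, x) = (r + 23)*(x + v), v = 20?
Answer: 280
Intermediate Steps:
f(r, x) = (20 + x)*(23 + r) (f(r, x) = (r + 23)*(x + 20) = (23 + r)*(20 + x) = (20 + x)*(23 + r))
488 - f(-7, -7) = 488 - (460 + 20*(-7) + 23*(-7) - 7*(-7)) = 488 - (460 - 140 - 161 + 49) = 488 - 1*208 = 488 - 208 = 280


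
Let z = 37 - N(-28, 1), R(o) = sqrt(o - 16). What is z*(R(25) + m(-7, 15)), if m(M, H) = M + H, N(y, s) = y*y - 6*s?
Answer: -8151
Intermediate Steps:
N(y, s) = y**2 - 6*s
m(M, H) = H + M
R(o) = sqrt(-16 + o)
z = -741 (z = 37 - ((-28)**2 - 6*1) = 37 - (784 - 6) = 37 - 1*778 = 37 - 778 = -741)
z*(R(25) + m(-7, 15)) = -741*(sqrt(-16 + 25) + (15 - 7)) = -741*(sqrt(9) + 8) = -741*(3 + 8) = -741*11 = -8151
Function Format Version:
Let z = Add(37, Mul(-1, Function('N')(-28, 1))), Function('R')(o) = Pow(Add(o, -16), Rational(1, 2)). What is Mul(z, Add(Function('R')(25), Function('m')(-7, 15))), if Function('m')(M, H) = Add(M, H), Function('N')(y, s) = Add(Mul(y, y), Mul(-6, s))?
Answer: -8151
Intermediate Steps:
Function('N')(y, s) = Add(Pow(y, 2), Mul(-6, s))
Function('m')(M, H) = Add(H, M)
Function('R')(o) = Pow(Add(-16, o), Rational(1, 2))
z = -741 (z = Add(37, Mul(-1, Add(Pow(-28, 2), Mul(-6, 1)))) = Add(37, Mul(-1, Add(784, -6))) = Add(37, Mul(-1, 778)) = Add(37, -778) = -741)
Mul(z, Add(Function('R')(25), Function('m')(-7, 15))) = Mul(-741, Add(Pow(Add(-16, 25), Rational(1, 2)), Add(15, -7))) = Mul(-741, Add(Pow(9, Rational(1, 2)), 8)) = Mul(-741, Add(3, 8)) = Mul(-741, 11) = -8151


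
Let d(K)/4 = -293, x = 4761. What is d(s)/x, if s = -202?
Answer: -1172/4761 ≈ -0.24617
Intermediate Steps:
d(K) = -1172 (d(K) = 4*(-293) = -1172)
d(s)/x = -1172/4761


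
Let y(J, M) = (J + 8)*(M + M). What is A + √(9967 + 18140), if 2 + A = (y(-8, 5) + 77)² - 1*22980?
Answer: -17053 + 9*√347 ≈ -16885.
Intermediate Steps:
y(J, M) = 2*M*(8 + J) (y(J, M) = (8 + J)*(2*M) = 2*M*(8 + J))
A = -17053 (A = -2 + ((2*5*(8 - 8) + 77)² - 1*22980) = -2 + ((2*5*0 + 77)² - 22980) = -2 + ((0 + 77)² - 22980) = -2 + (77² - 22980) = -2 + (5929 - 22980) = -2 - 17051 = -17053)
A + √(9967 + 18140) = -17053 + √(9967 + 18140) = -17053 + √28107 = -17053 + 9*√347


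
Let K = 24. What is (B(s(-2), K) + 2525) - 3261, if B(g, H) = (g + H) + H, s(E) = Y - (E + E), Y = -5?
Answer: -689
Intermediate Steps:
s(E) = -5 - 2*E (s(E) = -5 - (E + E) = -5 - 2*E)
B(g, H) = g + 2*H (B(g, H) = (H + g) + H = g + 2*H)
(B(s(-2), K) + 2525) - 3261 = (((-5 - 2*(-2)) + 2*24) + 2525) - 3261 = (((-5 + 4) + 48) + 2525) - 3261 = ((-1 + 48) + 2525) - 3261 = (47 + 2525) - 3261 = 2572 - 3261 = -689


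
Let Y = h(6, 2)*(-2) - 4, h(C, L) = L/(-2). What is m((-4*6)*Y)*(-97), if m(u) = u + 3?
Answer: -4947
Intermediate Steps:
h(C, L) = -L/2 (h(C, L) = L*(-1/2) = -L/2)
Y = -2 (Y = -1/2*2*(-2) - 4 = -1*(-2) - 4 = 2 - 4 = -2)
m(u) = 3 + u
m((-4*6)*Y)*(-97) = (3 - 4*6*(-2))*(-97) = (3 - 24*(-2))*(-97) = (3 + 48)*(-97) = 51*(-97) = -4947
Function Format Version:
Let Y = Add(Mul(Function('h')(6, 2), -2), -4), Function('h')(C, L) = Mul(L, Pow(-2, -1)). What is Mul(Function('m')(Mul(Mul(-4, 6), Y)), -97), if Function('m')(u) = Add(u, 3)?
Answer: -4947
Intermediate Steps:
Function('h')(C, L) = Mul(Rational(-1, 2), L) (Function('h')(C, L) = Mul(L, Rational(-1, 2)) = Mul(Rational(-1, 2), L))
Y = -2 (Y = Add(Mul(Mul(Rational(-1, 2), 2), -2), -4) = Add(Mul(-1, -2), -4) = Add(2, -4) = -2)
Function('m')(u) = Add(3, u)
Mul(Function('m')(Mul(Mul(-4, 6), Y)), -97) = Mul(Add(3, Mul(Mul(-4, 6), -2)), -97) = Mul(Add(3, Mul(-24, -2)), -97) = Mul(Add(3, 48), -97) = Mul(51, -97) = -4947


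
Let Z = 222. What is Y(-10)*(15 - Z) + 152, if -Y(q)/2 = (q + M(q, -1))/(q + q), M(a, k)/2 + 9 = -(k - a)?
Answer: 5521/5 ≈ 1104.2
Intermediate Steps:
M(a, k) = -18 - 2*k + 2*a (M(a, k) = -18 + 2*(-(k - a)) = -18 + 2*(a - k) = -18 + (-2*k + 2*a) = -18 - 2*k + 2*a)
Y(q) = -(-16 + 3*q)/q (Y(q) = -2*(q + (-18 - 2*(-1) + 2*q))/(q + q) = -2*(q + (-18 + 2 + 2*q))/(2*q) = -2*(q + (-16 + 2*q))*1/(2*q) = -2*(-16 + 3*q)*1/(2*q) = -(-16 + 3*q)/q)
Y(-10)*(15 - Z) + 152 = (-3 + 16/(-10))*(15 - 1*222) + 152 = (-3 + 16*(-1/10))*(15 - 222) + 152 = (-3 - 8/5)*(-207) + 152 = -23/5*(-207) + 152 = 4761/5 + 152 = 5521/5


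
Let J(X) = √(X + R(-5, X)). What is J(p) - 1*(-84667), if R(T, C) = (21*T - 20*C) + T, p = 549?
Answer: 84667 + I*√10541 ≈ 84667.0 + 102.67*I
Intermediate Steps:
R(T, C) = -20*C + 22*T (R(T, C) = (-20*C + 21*T) + T = -20*C + 22*T)
J(X) = √(-110 - 19*X) (J(X) = √(X + (-20*X + 22*(-5))) = √(X + (-20*X - 110)) = √(X + (-110 - 20*X)) = √(-110 - 19*X))
J(p) - 1*(-84667) = √(-110 - 19*549) - 1*(-84667) = √(-110 - 10431) + 84667 = √(-10541) + 84667 = I*√10541 + 84667 = 84667 + I*√10541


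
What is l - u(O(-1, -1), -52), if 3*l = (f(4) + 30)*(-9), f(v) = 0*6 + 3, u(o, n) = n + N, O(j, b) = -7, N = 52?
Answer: -99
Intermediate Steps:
u(o, n) = 52 + n (u(o, n) = n + 52 = 52 + n)
f(v) = 3 (f(v) = 0 + 3 = 3)
l = -99 (l = ((3 + 30)*(-9))/3 = (33*(-9))/3 = (⅓)*(-297) = -99)
l - u(O(-1, -1), -52) = -99 - (52 - 52) = -99 - 1*0 = -99 + 0 = -99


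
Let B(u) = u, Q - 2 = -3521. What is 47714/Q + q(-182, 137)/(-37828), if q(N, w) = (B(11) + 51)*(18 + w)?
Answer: -919371391/66558366 ≈ -13.813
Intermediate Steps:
Q = -3519 (Q = 2 - 3521 = -3519)
q(N, w) = 1116 + 62*w (q(N, w) = (11 + 51)*(18 + w) = 62*(18 + w) = 1116 + 62*w)
47714/Q + q(-182, 137)/(-37828) = 47714/(-3519) + (1116 + 62*137)/(-37828) = 47714*(-1/3519) + (1116 + 8494)*(-1/37828) = -47714/3519 + 9610*(-1/37828) = -47714/3519 - 4805/18914 = -919371391/66558366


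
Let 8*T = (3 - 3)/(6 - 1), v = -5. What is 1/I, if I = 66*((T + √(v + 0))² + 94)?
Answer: 1/5874 ≈ 0.00017024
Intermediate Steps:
T = 0 (T = ((3 - 3)/(6 - 1))/8 = (0/5)/8 = (0*(⅕))/8 = (⅛)*0 = 0)
I = 5874 (I = 66*((0 + √(-5 + 0))² + 94) = 66*((0 + √(-5))² + 94) = 66*((0 + I*√5)² + 94) = 66*((I*√5)² + 94) = 66*(-5 + 94) = 66*89 = 5874)
1/I = 1/5874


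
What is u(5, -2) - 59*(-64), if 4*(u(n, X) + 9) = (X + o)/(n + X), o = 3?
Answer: 45205/12 ≈ 3767.1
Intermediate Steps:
u(n, X) = -9 + (3 + X)/(4*(X + n)) (u(n, X) = -9 + ((X + 3)/(n + X))/4 = -9 + ((3 + X)/(X + n))/4 = -9 + (3 + X)/(4*(X + n)))
u(5, -2) - 59*(-64) = (3 - 36*5 - 35*(-2))/(4*(-2 + 5)) - 59*(-64) = (¼)*(3 - 180 + 70)/3 + 3776 = (¼)*(⅓)*(-107) + 3776 = -107/12 + 3776 = 45205/12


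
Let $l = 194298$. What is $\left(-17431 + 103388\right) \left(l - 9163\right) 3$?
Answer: $47740947585$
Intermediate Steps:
$\left(-17431 + 103388\right) \left(l - 9163\right) 3 = \left(-17431 + 103388\right) \left(194298 - 9163\right) 3 = 85957 \cdot 185135 \cdot 3 = 15913649195 \cdot 3 = 47740947585$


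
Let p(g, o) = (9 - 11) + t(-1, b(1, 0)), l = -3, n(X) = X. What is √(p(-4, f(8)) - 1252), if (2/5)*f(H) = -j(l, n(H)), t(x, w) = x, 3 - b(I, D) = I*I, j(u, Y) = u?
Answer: I*√1255 ≈ 35.426*I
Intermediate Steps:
b(I, D) = 3 - I² (b(I, D) = 3 - I*I = 3 - I²)
f(H) = 15/2 (f(H) = 5*(-1*(-3))/2 = (5/2)*3 = 15/2)
p(g, o) = -3 (p(g, o) = (9 - 11) - 1 = -2 - 1 = -3)
√(p(-4, f(8)) - 1252) = √(-3 - 1252) = √(-1255) = I*√1255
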